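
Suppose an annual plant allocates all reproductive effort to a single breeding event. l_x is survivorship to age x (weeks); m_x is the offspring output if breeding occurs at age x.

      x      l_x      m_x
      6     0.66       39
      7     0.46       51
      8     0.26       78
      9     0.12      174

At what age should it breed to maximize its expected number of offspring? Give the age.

6

Expected offspring if breeding at age x = l_x × m_x:
  age 6: 0.66 × 39 = 25.740
  age 7: 0.46 × 51 = 23.460
  age 8: 0.26 × 78 = 20.280
  age 9: 0.12 × 174 = 20.880
Maximum at age 6 (25.740).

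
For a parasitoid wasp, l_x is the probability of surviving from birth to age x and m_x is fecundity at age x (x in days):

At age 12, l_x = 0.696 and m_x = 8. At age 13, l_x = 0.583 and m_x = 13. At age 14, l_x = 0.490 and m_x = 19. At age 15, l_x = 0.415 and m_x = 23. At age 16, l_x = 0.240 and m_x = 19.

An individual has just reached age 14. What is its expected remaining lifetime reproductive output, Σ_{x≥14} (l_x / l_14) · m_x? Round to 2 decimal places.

l_14 = 0.490. Conditional survival from age 14 to x is l_x / l_14.
  x=14: (0.490/0.490) × 19 = 19.0000
  x=15: (0.415/0.490) × 23 = 19.4796
  x=16: (0.240/0.490) × 19 = 9.3061
Sum = 19.0000 + 19.4796 + 9.3061 = 47.7857

47.79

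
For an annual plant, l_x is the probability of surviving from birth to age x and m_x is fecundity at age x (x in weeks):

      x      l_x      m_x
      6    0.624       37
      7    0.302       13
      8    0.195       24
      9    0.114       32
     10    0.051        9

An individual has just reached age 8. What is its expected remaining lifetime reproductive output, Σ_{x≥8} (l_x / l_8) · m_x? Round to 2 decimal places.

45.06

l_8 = 0.195. Conditional survival from age 8 to x is l_x / l_8.
  x=8: (0.195/0.195) × 24 = 24.0000
  x=9: (0.114/0.195) × 32 = 18.7077
  x=10: (0.051/0.195) × 9 = 2.3538
Sum = 24.0000 + 18.7077 + 2.3538 = 45.0615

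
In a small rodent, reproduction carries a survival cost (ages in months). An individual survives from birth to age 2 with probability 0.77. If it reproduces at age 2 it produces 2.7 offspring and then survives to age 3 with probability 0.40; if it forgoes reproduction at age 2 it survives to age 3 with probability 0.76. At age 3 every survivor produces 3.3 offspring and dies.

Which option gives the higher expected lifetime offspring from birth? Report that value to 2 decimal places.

breed at age 2: R₀ = 0.77 × (2.7 + 0.40 × 3.3) = 0.77 × 4.0200 = 3.0954
delay to age 3: R₀ = 0.77 × (0.76 × 3.3) = 0.77 × 2.5080 = 1.9312
Higher: breed at age 2 (3.0954).

3.10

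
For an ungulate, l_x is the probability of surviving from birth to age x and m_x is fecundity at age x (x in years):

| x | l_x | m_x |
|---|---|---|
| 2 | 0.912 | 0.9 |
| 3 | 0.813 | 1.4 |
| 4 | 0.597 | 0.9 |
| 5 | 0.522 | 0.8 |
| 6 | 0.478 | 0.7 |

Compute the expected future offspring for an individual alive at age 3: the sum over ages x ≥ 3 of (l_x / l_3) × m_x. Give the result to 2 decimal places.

l_3 = 0.813. Conditional survival from age 3 to x is l_x / l_3.
  x=3: (0.813/0.813) × 1.4 = 1.4000
  x=4: (0.597/0.813) × 0.9 = 0.6609
  x=5: (0.522/0.813) × 0.8 = 0.5137
  x=6: (0.478/0.813) × 0.7 = 0.4116
Sum = 1.4000 + 0.6609 + 0.5137 + 0.4116 = 2.9861

2.99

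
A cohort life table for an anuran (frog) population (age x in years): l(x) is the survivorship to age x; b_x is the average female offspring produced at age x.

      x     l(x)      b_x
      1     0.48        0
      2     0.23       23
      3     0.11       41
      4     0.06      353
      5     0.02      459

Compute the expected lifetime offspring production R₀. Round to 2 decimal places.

40.16

R₀ = Σ l(x) b_x:
  age 1: 0.48 × 0 = 0.0000
  age 2: 0.23 × 23 = 5.2900
  age 3: 0.11 × 41 = 4.5100
  age 4: 0.06 × 353 = 21.1800
  age 5: 0.02 × 459 = 9.1800
R₀ = 0.0000 + 5.2900 + 4.5100 + 21.1800 + 9.1800 = 40.1600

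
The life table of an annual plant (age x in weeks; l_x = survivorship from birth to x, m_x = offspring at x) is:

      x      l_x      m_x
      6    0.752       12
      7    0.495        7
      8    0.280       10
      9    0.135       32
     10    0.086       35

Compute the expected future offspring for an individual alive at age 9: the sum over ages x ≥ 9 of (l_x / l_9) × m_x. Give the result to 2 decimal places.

l_9 = 0.135. Conditional survival from age 9 to x is l_x / l_9.
  x=9: (0.135/0.135) × 32 = 32.0000
  x=10: (0.086/0.135) × 35 = 22.2963
Sum = 32.0000 + 22.2963 = 54.2963

54.30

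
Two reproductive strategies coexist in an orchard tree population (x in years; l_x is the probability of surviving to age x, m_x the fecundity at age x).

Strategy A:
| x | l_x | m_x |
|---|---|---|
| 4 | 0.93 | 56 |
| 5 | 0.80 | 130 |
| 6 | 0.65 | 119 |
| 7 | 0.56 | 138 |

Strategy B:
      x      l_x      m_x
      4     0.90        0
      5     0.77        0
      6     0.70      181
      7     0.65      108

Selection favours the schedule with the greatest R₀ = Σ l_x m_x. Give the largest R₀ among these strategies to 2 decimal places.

310.71

Strategy A: R₀ = 0.93×56 + 0.80×130 + 0.65×119 + 0.56×138 = 310.7100
Strategy B: R₀ = 0.90×0 + 0.77×0 + 0.70×181 + 0.65×108 = 196.9000
Highest R₀: strategy A with 310.7100.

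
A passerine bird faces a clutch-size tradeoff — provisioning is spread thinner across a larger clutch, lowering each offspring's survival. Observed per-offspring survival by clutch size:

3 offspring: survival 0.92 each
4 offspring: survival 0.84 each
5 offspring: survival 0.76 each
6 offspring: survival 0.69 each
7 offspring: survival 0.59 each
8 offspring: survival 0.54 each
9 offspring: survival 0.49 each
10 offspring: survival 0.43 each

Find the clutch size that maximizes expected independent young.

Expected independent young = c × s(c):
  c=3: 3 × 0.92 = 2.760
  c=4: 4 × 0.84 = 3.360
  c=5: 5 × 0.76 = 3.800
  c=6: 6 × 0.69 = 4.140
  c=7: 7 × 0.59 = 4.130
  c=8: 8 × 0.54 = 4.320
  c=9: 9 × 0.49 = 4.410
  c=10: 10 × 0.43 = 4.300
Maximum at c = 9 (4.410 independent young).

9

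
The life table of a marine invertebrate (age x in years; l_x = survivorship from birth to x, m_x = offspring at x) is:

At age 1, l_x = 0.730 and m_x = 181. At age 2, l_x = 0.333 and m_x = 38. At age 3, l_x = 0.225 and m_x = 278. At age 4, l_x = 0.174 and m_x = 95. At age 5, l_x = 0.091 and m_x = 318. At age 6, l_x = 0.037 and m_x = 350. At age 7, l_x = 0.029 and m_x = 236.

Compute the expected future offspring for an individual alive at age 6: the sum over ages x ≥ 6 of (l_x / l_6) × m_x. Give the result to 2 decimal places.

534.97

l_6 = 0.037. Conditional survival from age 6 to x is l_x / l_6.
  x=6: (0.037/0.037) × 350 = 350.0000
  x=7: (0.029/0.037) × 236 = 184.9730
Sum = 350.0000 + 184.9730 = 534.9730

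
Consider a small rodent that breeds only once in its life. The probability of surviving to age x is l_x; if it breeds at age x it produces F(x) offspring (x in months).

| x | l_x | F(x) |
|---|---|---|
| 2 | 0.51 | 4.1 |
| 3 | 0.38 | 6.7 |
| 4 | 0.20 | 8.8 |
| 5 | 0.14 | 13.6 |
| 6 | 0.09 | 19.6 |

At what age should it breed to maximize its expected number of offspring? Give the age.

3

Expected offspring if breeding at age x = l_x × F(x):
  age 2: 0.51 × 4.1 = 2.091
  age 3: 0.38 × 6.7 = 2.546
  age 4: 0.20 × 8.8 = 1.760
  age 5: 0.14 × 13.6 = 1.904
  age 6: 0.09 × 19.6 = 1.764
Maximum at age 3 (2.546).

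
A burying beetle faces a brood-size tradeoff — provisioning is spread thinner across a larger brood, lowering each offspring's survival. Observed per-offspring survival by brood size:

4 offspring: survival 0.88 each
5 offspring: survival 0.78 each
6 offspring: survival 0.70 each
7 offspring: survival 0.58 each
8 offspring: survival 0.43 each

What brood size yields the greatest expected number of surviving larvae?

6

Expected surviving larvae = c × s(c):
  c=4: 4 × 0.88 = 3.520
  c=5: 5 × 0.78 = 3.900
  c=6: 6 × 0.70 = 4.200
  c=7: 7 × 0.58 = 4.060
  c=8: 8 × 0.43 = 3.440
Maximum at c = 6 (4.200 surviving larvae).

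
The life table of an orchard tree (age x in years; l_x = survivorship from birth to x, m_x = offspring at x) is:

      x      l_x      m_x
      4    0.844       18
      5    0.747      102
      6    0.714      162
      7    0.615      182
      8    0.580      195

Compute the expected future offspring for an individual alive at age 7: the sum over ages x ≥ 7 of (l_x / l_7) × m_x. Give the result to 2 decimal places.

l_7 = 0.615. Conditional survival from age 7 to x is l_x / l_7.
  x=7: (0.615/0.615) × 182 = 182.0000
  x=8: (0.580/0.615) × 195 = 183.9024
Sum = 182.0000 + 183.9024 = 365.9024

365.90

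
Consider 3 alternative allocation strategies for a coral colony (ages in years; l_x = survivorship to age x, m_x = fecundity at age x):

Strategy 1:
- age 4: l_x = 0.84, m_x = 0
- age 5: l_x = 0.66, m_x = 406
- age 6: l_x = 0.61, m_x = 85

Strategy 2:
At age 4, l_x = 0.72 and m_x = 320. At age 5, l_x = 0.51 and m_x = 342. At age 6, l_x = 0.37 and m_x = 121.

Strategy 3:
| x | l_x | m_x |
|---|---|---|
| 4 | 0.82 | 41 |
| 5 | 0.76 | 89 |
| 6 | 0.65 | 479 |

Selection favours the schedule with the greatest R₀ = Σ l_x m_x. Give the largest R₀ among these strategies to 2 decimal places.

Strategy 1: R₀ = 0.84×0 + 0.66×406 + 0.61×85 = 319.8100
Strategy 2: R₀ = 0.72×320 + 0.51×342 + 0.37×121 = 449.5900
Strategy 3: R₀ = 0.82×41 + 0.76×89 + 0.65×479 = 412.6100
Highest R₀: strategy 2 with 449.5900.

449.59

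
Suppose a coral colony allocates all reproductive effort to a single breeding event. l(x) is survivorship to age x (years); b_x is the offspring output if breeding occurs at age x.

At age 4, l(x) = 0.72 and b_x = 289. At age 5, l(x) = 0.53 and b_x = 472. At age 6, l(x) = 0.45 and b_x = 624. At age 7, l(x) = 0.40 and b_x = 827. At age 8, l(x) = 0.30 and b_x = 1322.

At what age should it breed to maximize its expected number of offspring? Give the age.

8

Expected offspring if breeding at age x = l(x) × b_x:
  age 4: 0.72 × 289 = 208.080
  age 5: 0.53 × 472 = 250.160
  age 6: 0.45 × 624 = 280.800
  age 7: 0.40 × 827 = 330.800
  age 8: 0.30 × 1322 = 396.600
Maximum at age 8 (396.600).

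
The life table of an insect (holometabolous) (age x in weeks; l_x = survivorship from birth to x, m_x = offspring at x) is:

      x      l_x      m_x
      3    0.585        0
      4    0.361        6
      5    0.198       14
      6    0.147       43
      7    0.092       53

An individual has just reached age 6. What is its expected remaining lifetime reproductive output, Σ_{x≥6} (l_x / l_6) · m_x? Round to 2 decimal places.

76.17

l_6 = 0.147. Conditional survival from age 6 to x is l_x / l_6.
  x=6: (0.147/0.147) × 43 = 43.0000
  x=7: (0.092/0.147) × 53 = 33.1701
Sum = 43.0000 + 33.1701 = 76.1701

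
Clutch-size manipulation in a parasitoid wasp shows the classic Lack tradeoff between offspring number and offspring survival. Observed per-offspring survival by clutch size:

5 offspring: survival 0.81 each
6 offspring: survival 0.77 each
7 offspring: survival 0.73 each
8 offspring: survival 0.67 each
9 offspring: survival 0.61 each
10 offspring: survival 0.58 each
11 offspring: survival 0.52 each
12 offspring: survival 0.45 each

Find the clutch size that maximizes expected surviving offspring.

10

Expected surviving offspring = c × s(c):
  c=5: 5 × 0.81 = 4.050
  c=6: 6 × 0.77 = 4.620
  c=7: 7 × 0.73 = 5.110
  c=8: 8 × 0.67 = 5.360
  c=9: 9 × 0.61 = 5.490
  c=10: 10 × 0.58 = 5.800
  c=11: 11 × 0.52 = 5.720
  c=12: 12 × 0.45 = 5.400
Maximum at c = 10 (5.800 surviving offspring).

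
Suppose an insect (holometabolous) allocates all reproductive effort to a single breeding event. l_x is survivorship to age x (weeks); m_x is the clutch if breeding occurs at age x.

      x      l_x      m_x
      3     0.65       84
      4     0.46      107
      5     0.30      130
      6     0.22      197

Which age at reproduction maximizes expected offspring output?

Expected offspring if breeding at age x = l_x × m_x:
  age 3: 0.65 × 84 = 54.600
  age 4: 0.46 × 107 = 49.220
  age 5: 0.30 × 130 = 39.000
  age 6: 0.22 × 197 = 43.340
Maximum at age 3 (54.600).

3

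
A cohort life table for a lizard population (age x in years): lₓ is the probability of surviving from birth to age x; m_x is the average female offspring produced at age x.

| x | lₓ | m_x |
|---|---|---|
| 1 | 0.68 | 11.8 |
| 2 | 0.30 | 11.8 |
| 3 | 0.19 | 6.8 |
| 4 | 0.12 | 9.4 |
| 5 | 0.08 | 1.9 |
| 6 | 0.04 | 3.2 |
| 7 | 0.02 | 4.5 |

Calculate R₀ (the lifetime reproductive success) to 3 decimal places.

R₀ = Σ lₓ m_x:
  age 1: 0.68 × 11.8 = 8.0240
  age 2: 0.30 × 11.8 = 3.5400
  age 3: 0.19 × 6.8 = 1.2920
  age 4: 0.12 × 9.4 = 1.1280
  age 5: 0.08 × 1.9 = 0.1520
  age 6: 0.04 × 3.2 = 0.1280
  age 7: 0.02 × 4.5 = 0.0900
R₀ = 8.0240 + 3.5400 + 1.2920 + 1.1280 + 0.1520 + 0.1280 + 0.0900 = 14.3540

14.354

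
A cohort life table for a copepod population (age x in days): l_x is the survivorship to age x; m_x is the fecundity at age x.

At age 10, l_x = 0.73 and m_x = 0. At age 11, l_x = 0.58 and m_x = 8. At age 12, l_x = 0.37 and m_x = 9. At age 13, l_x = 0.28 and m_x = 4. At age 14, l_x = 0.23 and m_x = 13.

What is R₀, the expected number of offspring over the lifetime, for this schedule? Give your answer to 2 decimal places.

12.08

R₀ = Σ l_x m_x:
  age 10: 0.73 × 0 = 0.0000
  age 11: 0.58 × 8 = 4.6400
  age 12: 0.37 × 9 = 3.3300
  age 13: 0.28 × 4 = 1.1200
  age 14: 0.23 × 13 = 2.9900
R₀ = 0.0000 + 4.6400 + 3.3300 + 1.1200 + 2.9900 = 12.0800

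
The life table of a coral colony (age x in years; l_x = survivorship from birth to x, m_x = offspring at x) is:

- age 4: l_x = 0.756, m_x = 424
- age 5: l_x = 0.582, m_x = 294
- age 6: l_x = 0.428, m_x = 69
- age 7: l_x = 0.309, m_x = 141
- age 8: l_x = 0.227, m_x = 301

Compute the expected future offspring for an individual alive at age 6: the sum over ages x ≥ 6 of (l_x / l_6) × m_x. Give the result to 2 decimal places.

330.44

l_6 = 0.428. Conditional survival from age 6 to x is l_x / l_6.
  x=6: (0.428/0.428) × 69 = 69.0000
  x=7: (0.309/0.428) × 141 = 101.7967
  x=8: (0.227/0.428) × 301 = 159.6425
Sum = 69.0000 + 101.7967 + 159.6425 = 330.4393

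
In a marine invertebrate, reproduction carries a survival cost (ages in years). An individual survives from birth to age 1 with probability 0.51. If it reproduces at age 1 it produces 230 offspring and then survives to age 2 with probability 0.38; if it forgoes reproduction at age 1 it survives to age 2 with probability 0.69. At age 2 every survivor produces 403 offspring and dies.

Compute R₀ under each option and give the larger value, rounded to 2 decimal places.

195.40

breed at age 1: R₀ = 0.51 × (230 + 0.38 × 403) = 0.51 × 383.1400 = 195.4014
delay to age 2: R₀ = 0.51 × (0.69 × 403) = 0.51 × 278.0700 = 141.8157
Higher: breed at age 1 (195.4014).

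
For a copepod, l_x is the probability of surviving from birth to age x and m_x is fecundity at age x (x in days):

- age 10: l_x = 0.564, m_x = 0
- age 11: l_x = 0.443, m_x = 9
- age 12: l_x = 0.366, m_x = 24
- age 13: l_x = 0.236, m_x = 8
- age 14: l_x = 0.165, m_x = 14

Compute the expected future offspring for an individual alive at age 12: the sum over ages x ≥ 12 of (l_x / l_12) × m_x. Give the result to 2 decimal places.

l_12 = 0.366. Conditional survival from age 12 to x is l_x / l_12.
  x=12: (0.366/0.366) × 24 = 24.0000
  x=13: (0.236/0.366) × 8 = 5.1585
  x=14: (0.165/0.366) × 14 = 6.3115
Sum = 24.0000 + 5.1585 + 6.3115 = 35.4699

35.47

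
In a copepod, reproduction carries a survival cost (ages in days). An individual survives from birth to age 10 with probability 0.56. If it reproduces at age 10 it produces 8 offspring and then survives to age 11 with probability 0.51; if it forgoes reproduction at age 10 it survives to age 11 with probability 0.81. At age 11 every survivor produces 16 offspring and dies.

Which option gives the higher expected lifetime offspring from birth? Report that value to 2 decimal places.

9.05

breed at age 10: R₀ = 0.56 × (8 + 0.51 × 16) = 0.56 × 16.1600 = 9.0496
delay to age 11: R₀ = 0.56 × (0.81 × 16) = 0.56 × 12.9600 = 7.2576
Higher: breed at age 10 (9.0496).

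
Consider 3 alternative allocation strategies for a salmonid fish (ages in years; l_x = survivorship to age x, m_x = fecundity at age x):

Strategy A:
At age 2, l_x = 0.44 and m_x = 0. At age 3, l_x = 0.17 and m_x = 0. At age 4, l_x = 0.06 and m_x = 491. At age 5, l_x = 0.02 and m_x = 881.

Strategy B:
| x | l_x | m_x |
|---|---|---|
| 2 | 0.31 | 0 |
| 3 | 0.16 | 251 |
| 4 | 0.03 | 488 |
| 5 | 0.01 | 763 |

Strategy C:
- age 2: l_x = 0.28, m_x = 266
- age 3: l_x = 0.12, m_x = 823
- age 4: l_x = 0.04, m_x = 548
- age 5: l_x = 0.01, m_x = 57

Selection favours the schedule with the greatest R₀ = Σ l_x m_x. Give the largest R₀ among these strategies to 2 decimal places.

Strategy A: R₀ = 0.44×0 + 0.17×0 + 0.06×491 + 0.02×881 = 47.0800
Strategy B: R₀ = 0.31×0 + 0.16×251 + 0.03×488 + 0.01×763 = 62.4300
Strategy C: R₀ = 0.28×266 + 0.12×823 + 0.04×548 + 0.01×57 = 195.7300
Highest R₀: strategy C with 195.7300.

195.73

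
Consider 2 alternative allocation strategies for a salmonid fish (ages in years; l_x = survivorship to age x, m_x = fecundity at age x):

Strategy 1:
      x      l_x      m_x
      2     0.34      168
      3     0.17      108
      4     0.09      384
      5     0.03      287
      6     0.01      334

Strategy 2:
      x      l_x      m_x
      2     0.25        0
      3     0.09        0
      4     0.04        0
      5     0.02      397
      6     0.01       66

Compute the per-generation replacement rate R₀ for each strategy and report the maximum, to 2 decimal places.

Strategy 1: R₀ = 0.34×168 + 0.17×108 + 0.09×384 + 0.03×287 + 0.01×334 = 121.9900
Strategy 2: R₀ = 0.25×0 + 0.09×0 + 0.04×0 + 0.02×397 + 0.01×66 = 8.6000
Highest R₀: strategy 1 with 121.9900.

121.99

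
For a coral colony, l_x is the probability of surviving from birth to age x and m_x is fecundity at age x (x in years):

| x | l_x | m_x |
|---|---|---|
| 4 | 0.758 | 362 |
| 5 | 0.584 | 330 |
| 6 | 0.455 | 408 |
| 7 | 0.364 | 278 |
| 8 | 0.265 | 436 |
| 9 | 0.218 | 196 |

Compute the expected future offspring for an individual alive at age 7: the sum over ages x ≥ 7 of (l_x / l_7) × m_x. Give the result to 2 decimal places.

712.80

l_7 = 0.364. Conditional survival from age 7 to x is l_x / l_7.
  x=7: (0.364/0.364) × 278 = 278.0000
  x=8: (0.265/0.364) × 436 = 317.4176
  x=9: (0.218/0.364) × 196 = 117.3846
Sum = 278.0000 + 317.4176 + 117.3846 = 712.8022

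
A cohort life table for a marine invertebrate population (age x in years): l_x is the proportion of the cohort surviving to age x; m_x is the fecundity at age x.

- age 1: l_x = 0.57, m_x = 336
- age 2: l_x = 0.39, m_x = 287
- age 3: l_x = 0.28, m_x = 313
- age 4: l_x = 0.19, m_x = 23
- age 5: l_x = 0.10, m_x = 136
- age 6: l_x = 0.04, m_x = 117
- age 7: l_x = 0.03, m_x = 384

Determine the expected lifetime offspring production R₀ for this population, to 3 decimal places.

425.260

R₀ = Σ l_x m_x:
  age 1: 0.57 × 336 = 191.5200
  age 2: 0.39 × 287 = 111.9300
  age 3: 0.28 × 313 = 87.6400
  age 4: 0.19 × 23 = 4.3700
  age 5: 0.10 × 136 = 13.6000
  age 6: 0.04 × 117 = 4.6800
  age 7: 0.03 × 384 = 11.5200
R₀ = 191.5200 + 111.9300 + 87.6400 + 4.3700 + 13.6000 + 4.6800 + 11.5200 = 425.2600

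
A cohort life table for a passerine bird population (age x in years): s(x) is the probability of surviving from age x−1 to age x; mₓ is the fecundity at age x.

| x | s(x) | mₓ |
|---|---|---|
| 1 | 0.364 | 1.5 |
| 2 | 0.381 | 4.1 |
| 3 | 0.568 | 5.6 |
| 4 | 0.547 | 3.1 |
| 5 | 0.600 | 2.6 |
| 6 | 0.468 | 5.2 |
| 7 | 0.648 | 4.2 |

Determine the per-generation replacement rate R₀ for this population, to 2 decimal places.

1.85

Survivorship from birth: l_x = s_1·s_2·…·s_x.
  l_1 = 0.36400
  l_2 = 0.13868
  l_3 = 0.07877
  l_4 = 0.04309
  l_5 = 0.02585
  l_6 = 0.01210
  l_7 = 0.00784
R₀ = Σ l_x mₓ:
  age 1: 0.36400 × 1.5 = 0.5460
  age 2: 0.13868 × 4.1 = 0.5686
  age 3: 0.07877 × 5.6 = 0.4411
  age 4: 0.04309 × 3.1 = 0.1336
  age 5: 0.02585 × 2.6 = 0.0672
  age 6: 0.01210 × 5.2 = 0.0629
  age 7: 0.00784 × 4.2 = 0.0329
R₀ = 0.5460 + 0.5686 + 0.4411 + 0.1336 + 0.0672 + 0.0629 + 0.0329 = 1.8523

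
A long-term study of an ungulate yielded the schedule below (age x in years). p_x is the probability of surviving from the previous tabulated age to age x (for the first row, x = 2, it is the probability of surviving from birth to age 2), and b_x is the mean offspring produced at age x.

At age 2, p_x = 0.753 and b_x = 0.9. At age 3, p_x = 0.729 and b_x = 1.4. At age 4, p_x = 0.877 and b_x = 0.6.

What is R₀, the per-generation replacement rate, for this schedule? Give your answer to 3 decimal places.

Survivorship from birth: l_x = p_2·p_3·…·p_x.
  l_2 = 0.75300
  l_3 = 0.54894
  l_4 = 0.48142
R₀ = Σ l_x b_x:
  age 2: 0.75300 × 0.9 = 0.6777
  age 3: 0.54894 × 1.4 = 0.7685
  age 4: 0.48142 × 0.6 = 0.2889
R₀ = 0.6777 + 0.7685 + 0.2889 = 1.7351

1.735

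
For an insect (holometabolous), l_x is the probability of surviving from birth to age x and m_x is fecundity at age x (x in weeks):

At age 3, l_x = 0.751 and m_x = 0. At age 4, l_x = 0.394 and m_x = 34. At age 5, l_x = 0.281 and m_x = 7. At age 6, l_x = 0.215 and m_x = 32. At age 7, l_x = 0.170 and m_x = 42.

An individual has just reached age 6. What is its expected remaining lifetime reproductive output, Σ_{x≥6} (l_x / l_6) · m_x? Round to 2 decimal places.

65.21

l_6 = 0.215. Conditional survival from age 6 to x is l_x / l_6.
  x=6: (0.215/0.215) × 32 = 32.0000
  x=7: (0.170/0.215) × 42 = 33.2093
Sum = 32.0000 + 33.2093 = 65.2093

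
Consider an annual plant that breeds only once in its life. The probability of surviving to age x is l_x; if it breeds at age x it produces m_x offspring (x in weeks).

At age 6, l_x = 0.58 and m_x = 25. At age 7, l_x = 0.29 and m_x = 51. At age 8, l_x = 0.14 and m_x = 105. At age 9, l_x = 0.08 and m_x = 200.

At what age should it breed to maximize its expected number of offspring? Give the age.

Expected offspring if breeding at age x = l_x × m_x:
  age 6: 0.58 × 25 = 14.500
  age 7: 0.29 × 51 = 14.790
  age 8: 0.14 × 105 = 14.700
  age 9: 0.08 × 200 = 16.000
Maximum at age 9 (16.000).

9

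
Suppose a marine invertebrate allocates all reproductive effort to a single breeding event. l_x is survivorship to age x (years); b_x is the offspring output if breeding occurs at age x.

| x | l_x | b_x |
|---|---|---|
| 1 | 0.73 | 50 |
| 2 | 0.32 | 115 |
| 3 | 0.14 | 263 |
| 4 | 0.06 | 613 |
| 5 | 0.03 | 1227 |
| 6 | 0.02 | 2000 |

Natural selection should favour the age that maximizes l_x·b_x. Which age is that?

6

Expected offspring if breeding at age x = l_x × b_x:
  age 1: 0.73 × 50 = 36.500
  age 2: 0.32 × 115 = 36.800
  age 3: 0.14 × 263 = 36.820
  age 4: 0.06 × 613 = 36.780
  age 5: 0.03 × 1227 = 36.810
  age 6: 0.02 × 2000 = 40.000
Maximum at age 6 (40.000).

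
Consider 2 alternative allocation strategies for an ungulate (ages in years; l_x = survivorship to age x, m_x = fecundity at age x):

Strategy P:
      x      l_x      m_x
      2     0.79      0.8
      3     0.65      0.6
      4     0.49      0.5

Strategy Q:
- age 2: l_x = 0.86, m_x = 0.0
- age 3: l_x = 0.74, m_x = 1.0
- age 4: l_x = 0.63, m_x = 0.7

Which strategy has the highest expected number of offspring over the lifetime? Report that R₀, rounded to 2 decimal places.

1.27

Strategy P: R₀ = 0.79×0.8 + 0.65×0.6 + 0.49×0.5 = 1.2670
Strategy Q: R₀ = 0.86×0.0 + 0.74×1.0 + 0.63×0.7 = 1.1810
Highest R₀: strategy P with 1.2670.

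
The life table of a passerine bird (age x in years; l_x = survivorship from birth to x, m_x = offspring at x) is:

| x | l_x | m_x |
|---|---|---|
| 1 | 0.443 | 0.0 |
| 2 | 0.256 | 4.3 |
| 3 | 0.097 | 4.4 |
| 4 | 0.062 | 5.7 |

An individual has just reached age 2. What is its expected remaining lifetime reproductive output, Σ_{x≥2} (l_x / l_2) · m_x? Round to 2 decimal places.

l_2 = 0.256. Conditional survival from age 2 to x is l_x / l_2.
  x=2: (0.256/0.256) × 4.3 = 4.3000
  x=3: (0.097/0.256) × 4.4 = 1.6672
  x=4: (0.062/0.256) × 5.7 = 1.3805
Sum = 4.3000 + 1.6672 + 1.3805 = 7.3477

7.35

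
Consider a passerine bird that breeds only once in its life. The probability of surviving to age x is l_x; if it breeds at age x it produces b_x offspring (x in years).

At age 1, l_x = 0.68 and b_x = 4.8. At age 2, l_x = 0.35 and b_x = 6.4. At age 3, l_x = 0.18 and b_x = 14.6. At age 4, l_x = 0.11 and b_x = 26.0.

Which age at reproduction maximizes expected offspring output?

1

Expected offspring if breeding at age x = l_x × b_x:
  age 1: 0.68 × 4.8 = 3.264
  age 2: 0.35 × 6.4 = 2.240
  age 3: 0.18 × 14.6 = 2.628
  age 4: 0.11 × 26.0 = 2.860
Maximum at age 1 (3.264).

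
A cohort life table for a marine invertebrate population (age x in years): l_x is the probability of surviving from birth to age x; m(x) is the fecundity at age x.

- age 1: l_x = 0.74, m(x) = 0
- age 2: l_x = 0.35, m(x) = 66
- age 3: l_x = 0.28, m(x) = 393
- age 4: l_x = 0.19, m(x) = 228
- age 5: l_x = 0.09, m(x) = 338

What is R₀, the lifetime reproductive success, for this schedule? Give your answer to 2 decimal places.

206.88

R₀ = Σ l_x m(x):
  age 1: 0.74 × 0 = 0.0000
  age 2: 0.35 × 66 = 23.1000
  age 3: 0.28 × 393 = 110.0400
  age 4: 0.19 × 228 = 43.3200
  age 5: 0.09 × 338 = 30.4200
R₀ = 0.0000 + 23.1000 + 110.0400 + 43.3200 + 30.4200 = 206.8800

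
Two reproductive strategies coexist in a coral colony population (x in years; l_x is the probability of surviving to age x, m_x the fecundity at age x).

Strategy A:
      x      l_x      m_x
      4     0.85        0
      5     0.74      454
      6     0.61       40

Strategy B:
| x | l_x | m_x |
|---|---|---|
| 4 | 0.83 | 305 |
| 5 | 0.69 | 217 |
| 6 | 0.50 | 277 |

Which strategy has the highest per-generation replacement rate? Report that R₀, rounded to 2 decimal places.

541.38

Strategy A: R₀ = 0.85×0 + 0.74×454 + 0.61×40 = 360.3600
Strategy B: R₀ = 0.83×305 + 0.69×217 + 0.50×277 = 541.3800
Highest R₀: strategy B with 541.3800.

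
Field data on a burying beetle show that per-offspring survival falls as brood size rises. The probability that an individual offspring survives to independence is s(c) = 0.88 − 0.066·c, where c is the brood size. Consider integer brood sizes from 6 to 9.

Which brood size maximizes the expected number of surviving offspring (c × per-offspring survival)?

Expected surviving offspring = c × s(c):
  c=6: 6 × 0.484 = 2.904
  c=7: 7 × 0.418 = 2.926
  c=8: 8 × 0.352 = 2.816
  c=9: 9 × 0.286 = 2.574
Maximum at c = 7 (2.926 surviving offspring).

7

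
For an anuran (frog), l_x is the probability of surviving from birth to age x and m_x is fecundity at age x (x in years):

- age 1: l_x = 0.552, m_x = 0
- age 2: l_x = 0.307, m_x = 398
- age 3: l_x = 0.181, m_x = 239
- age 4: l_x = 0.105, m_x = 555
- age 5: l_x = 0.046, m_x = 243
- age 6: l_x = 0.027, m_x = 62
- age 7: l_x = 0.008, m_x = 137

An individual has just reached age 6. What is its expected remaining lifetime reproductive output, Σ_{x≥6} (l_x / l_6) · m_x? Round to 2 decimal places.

102.59

l_6 = 0.027. Conditional survival from age 6 to x is l_x / l_6.
  x=6: (0.027/0.027) × 62 = 62.0000
  x=7: (0.008/0.027) × 137 = 40.5926
Sum = 62.0000 + 40.5926 = 102.5926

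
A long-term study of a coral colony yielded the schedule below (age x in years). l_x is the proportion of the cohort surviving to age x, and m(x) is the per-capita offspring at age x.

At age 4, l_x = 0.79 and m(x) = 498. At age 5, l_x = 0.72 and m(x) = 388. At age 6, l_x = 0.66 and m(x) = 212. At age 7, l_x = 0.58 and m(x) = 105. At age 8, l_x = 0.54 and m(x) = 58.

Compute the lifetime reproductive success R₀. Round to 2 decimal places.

904.92

R₀ = Σ l_x m(x):
  age 4: 0.79 × 498 = 393.4200
  age 5: 0.72 × 388 = 279.3600
  age 6: 0.66 × 212 = 139.9200
  age 7: 0.58 × 105 = 60.9000
  age 8: 0.54 × 58 = 31.3200
R₀ = 393.4200 + 279.3600 + 139.9200 + 60.9000 + 31.3200 = 904.9200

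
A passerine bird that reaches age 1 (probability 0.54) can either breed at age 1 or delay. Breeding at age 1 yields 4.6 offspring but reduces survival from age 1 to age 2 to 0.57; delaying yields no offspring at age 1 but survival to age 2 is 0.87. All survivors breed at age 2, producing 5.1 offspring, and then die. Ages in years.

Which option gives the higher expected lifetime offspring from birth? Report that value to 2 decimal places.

4.05

breed at age 1: R₀ = 0.54 × (4.6 + 0.57 × 5.1) = 0.54 × 7.5070 = 4.0538
delay to age 2: R₀ = 0.54 × (0.87 × 5.1) = 0.54 × 4.4370 = 2.3960
Higher: breed at age 1 (4.0538).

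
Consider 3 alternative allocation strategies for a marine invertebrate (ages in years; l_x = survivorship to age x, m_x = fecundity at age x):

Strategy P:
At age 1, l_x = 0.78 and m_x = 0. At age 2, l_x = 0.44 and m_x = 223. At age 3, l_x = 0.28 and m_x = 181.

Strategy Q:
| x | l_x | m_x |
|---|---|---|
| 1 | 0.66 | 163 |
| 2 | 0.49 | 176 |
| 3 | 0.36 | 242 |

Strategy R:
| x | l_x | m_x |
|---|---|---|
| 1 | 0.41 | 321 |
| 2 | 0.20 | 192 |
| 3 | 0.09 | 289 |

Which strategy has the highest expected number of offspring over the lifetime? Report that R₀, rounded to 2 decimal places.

Strategy P: R₀ = 0.78×0 + 0.44×223 + 0.28×181 = 148.8000
Strategy Q: R₀ = 0.66×163 + 0.49×176 + 0.36×242 = 280.9400
Strategy R: R₀ = 0.41×321 + 0.20×192 + 0.09×289 = 196.0200
Highest R₀: strategy Q with 280.9400.

280.94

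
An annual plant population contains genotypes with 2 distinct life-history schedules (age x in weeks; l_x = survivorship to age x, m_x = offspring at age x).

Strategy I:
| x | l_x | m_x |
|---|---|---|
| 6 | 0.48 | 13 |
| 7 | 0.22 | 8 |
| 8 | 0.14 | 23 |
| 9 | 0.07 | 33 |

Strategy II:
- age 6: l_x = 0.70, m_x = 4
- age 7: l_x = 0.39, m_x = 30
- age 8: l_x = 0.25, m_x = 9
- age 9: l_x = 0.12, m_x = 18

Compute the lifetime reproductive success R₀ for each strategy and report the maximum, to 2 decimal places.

18.91

Strategy I: R₀ = 0.48×13 + 0.22×8 + 0.14×23 + 0.07×33 = 13.5300
Strategy II: R₀ = 0.70×4 + 0.39×30 + 0.25×9 + 0.12×18 = 18.9100
Highest R₀: strategy II with 18.9100.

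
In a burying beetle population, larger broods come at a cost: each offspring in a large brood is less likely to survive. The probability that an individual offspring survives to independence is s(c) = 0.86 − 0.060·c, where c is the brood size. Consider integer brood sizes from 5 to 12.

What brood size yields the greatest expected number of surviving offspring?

Expected surviving offspring = c × s(c):
  c=5: 5 × 0.560 = 2.800
  c=6: 6 × 0.500 = 3.000
  c=7: 7 × 0.440 = 3.080
  c=8: 8 × 0.380 = 3.040
  c=9: 9 × 0.320 = 2.880
  c=10: 10 × 0.260 = 2.600
  c=11: 11 × 0.200 = 2.200
  c=12: 12 × 0.140 = 1.680
Maximum at c = 7 (3.080 surviving offspring).

7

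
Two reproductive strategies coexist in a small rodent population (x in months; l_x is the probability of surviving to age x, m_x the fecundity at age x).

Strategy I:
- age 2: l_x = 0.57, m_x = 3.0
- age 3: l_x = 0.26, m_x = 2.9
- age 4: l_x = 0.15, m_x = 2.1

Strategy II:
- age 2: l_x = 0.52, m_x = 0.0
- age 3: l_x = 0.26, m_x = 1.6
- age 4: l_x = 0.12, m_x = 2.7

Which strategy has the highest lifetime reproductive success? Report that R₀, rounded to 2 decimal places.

Strategy I: R₀ = 0.57×3.0 + 0.26×2.9 + 0.15×2.1 = 2.7790
Strategy II: R₀ = 0.52×0.0 + 0.26×1.6 + 0.12×2.7 = 0.7400
Highest R₀: strategy I with 2.7790.

2.78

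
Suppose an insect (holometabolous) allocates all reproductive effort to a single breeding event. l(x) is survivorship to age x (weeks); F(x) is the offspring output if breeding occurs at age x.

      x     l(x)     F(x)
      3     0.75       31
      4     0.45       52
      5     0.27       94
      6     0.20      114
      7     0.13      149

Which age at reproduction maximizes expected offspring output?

Expected offspring if breeding at age x = l(x) × F(x):
  age 3: 0.75 × 31 = 23.250
  age 4: 0.45 × 52 = 23.400
  age 5: 0.27 × 94 = 25.380
  age 6: 0.20 × 114 = 22.800
  age 7: 0.13 × 149 = 19.370
Maximum at age 5 (25.380).

5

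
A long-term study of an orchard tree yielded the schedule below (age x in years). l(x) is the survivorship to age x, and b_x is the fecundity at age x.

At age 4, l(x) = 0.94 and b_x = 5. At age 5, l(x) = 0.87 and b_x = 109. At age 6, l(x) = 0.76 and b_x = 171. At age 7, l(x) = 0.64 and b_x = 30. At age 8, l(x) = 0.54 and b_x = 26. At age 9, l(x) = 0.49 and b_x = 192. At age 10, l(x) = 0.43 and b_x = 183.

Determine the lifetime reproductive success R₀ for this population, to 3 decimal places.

435.500

R₀ = Σ l(x) b_x:
  age 4: 0.94 × 5 = 4.7000
  age 5: 0.87 × 109 = 94.8300
  age 6: 0.76 × 171 = 129.9600
  age 7: 0.64 × 30 = 19.2000
  age 8: 0.54 × 26 = 14.0400
  age 9: 0.49 × 192 = 94.0800
  age 10: 0.43 × 183 = 78.6900
R₀ = 4.7000 + 94.8300 + 129.9600 + 19.2000 + 14.0400 + 94.0800 + 78.6900 = 435.5000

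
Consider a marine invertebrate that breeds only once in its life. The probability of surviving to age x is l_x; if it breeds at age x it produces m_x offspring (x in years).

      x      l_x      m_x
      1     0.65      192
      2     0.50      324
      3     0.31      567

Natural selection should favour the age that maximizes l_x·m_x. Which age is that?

Expected offspring if breeding at age x = l_x × m_x:
  age 1: 0.65 × 192 = 124.800
  age 2: 0.50 × 324 = 162.000
  age 3: 0.31 × 567 = 175.770
Maximum at age 3 (175.770).

3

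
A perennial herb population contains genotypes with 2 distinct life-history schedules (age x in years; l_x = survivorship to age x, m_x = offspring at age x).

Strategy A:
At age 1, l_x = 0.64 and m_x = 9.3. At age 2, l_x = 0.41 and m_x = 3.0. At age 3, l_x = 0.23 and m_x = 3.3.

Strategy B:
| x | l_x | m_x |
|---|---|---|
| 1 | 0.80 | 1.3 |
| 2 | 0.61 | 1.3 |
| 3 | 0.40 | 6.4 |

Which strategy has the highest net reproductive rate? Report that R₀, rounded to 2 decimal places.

7.94

Strategy A: R₀ = 0.64×9.3 + 0.41×3.0 + 0.23×3.3 = 7.9410
Strategy B: R₀ = 0.80×1.3 + 0.61×1.3 + 0.40×6.4 = 4.3930
Highest R₀: strategy A with 7.9410.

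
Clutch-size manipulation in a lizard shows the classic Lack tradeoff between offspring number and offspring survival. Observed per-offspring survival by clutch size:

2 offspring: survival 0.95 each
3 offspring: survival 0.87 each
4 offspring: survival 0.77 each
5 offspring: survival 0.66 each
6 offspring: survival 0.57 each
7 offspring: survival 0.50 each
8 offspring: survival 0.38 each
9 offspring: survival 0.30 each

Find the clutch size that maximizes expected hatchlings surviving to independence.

Expected hatchlings surviving to independence = c × s(c):
  c=2: 2 × 0.95 = 1.900
  c=3: 3 × 0.87 = 2.610
  c=4: 4 × 0.77 = 3.080
  c=5: 5 × 0.66 = 3.300
  c=6: 6 × 0.57 = 3.420
  c=7: 7 × 0.50 = 3.500
  c=8: 8 × 0.38 = 3.040
  c=9: 9 × 0.30 = 2.700
Maximum at c = 7 (3.500 hatchlings surviving to independence).

7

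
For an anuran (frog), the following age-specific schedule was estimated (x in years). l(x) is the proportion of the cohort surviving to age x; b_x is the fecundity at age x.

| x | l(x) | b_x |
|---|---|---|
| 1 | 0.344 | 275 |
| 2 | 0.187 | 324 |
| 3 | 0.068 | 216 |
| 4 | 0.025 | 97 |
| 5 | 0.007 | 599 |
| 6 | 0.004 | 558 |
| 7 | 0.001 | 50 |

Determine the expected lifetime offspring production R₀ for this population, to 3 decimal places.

178.776

R₀ = Σ l(x) b_x:
  age 1: 0.344 × 275 = 94.6000
  age 2: 0.187 × 324 = 60.5880
  age 3: 0.068 × 216 = 14.6880
  age 4: 0.025 × 97 = 2.4250
  age 5: 0.007 × 599 = 4.1930
  age 6: 0.004 × 558 = 2.2320
  age 7: 0.001 × 50 = 0.0500
R₀ = 94.6000 + 60.5880 + 14.6880 + 2.4250 + 4.1930 + 2.2320 + 0.0500 = 178.7760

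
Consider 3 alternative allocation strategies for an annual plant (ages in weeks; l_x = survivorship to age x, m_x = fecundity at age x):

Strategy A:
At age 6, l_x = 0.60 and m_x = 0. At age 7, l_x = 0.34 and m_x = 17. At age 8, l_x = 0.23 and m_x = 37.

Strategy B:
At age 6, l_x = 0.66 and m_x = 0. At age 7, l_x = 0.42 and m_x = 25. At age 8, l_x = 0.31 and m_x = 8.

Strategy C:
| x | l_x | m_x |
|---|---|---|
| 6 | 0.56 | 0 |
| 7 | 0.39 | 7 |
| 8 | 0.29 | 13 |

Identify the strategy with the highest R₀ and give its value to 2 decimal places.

Strategy A: R₀ = 0.60×0 + 0.34×17 + 0.23×37 = 14.2900
Strategy B: R₀ = 0.66×0 + 0.42×25 + 0.31×8 = 12.9800
Strategy C: R₀ = 0.56×0 + 0.39×7 + 0.29×13 = 6.5000
Highest R₀: strategy A with 14.2900.

14.29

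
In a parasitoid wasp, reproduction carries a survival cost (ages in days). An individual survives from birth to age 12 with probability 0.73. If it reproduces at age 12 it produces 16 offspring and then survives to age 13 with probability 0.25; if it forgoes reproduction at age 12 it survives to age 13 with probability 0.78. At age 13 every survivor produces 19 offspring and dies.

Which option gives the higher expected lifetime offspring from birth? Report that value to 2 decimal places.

breed at age 12: R₀ = 0.73 × (16 + 0.25 × 19) = 0.73 × 20.7500 = 15.1475
delay to age 13: R₀ = 0.73 × (0.78 × 19) = 0.73 × 14.8200 = 10.8186
Higher: breed at age 12 (15.1475).

15.15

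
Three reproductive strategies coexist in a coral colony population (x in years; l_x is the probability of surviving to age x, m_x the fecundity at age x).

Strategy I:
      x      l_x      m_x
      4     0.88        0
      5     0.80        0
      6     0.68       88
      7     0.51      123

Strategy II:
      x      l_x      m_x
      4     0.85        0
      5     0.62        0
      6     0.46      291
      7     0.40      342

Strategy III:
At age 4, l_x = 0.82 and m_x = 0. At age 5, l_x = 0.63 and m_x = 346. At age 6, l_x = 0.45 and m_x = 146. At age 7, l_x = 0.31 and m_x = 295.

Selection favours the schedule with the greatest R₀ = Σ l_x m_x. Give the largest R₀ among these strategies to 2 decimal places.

Strategy I: R₀ = 0.88×0 + 0.80×0 + 0.68×88 + 0.51×123 = 122.5700
Strategy II: R₀ = 0.85×0 + 0.62×0 + 0.46×291 + 0.40×342 = 270.6600
Strategy III: R₀ = 0.82×0 + 0.63×346 + 0.45×146 + 0.31×295 = 375.1300
Highest R₀: strategy III with 375.1300.

375.13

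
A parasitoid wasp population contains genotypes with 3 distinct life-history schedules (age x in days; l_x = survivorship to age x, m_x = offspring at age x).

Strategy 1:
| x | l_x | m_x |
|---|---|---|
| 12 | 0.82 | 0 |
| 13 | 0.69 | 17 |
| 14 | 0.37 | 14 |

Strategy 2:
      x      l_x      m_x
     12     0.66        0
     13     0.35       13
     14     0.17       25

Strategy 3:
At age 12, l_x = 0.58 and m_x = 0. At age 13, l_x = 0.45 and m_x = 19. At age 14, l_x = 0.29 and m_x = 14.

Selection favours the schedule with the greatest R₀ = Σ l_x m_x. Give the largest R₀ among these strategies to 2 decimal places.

Strategy 1: R₀ = 0.82×0 + 0.69×17 + 0.37×14 = 16.9100
Strategy 2: R₀ = 0.66×0 + 0.35×13 + 0.17×25 = 8.8000
Strategy 3: R₀ = 0.58×0 + 0.45×19 + 0.29×14 = 12.6100
Highest R₀: strategy 1 with 16.9100.

16.91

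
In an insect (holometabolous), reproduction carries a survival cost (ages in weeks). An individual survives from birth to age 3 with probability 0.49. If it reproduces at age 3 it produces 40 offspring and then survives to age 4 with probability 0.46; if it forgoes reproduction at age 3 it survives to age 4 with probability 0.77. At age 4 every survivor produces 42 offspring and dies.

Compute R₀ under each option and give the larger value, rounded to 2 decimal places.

29.07

breed at age 3: R₀ = 0.49 × (40 + 0.46 × 42) = 0.49 × 59.3200 = 29.0668
delay to age 4: R₀ = 0.49 × (0.77 × 42) = 0.49 × 32.3400 = 15.8466
Higher: breed at age 3 (29.0668).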